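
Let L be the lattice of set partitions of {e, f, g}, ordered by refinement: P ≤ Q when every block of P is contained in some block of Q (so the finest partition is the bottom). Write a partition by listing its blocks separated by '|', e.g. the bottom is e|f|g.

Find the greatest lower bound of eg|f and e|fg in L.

Common lower bounds of {eg|f, e|fg}: e|f|g.
The greatest among these is e|f|g.

e|f|g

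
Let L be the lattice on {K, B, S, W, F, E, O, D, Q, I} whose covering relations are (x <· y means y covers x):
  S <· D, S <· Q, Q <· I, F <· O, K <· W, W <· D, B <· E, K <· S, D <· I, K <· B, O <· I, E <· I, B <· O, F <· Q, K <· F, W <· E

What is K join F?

F

Common upper bounds of {K, F}: F, I, O, Q.
The least among these is F.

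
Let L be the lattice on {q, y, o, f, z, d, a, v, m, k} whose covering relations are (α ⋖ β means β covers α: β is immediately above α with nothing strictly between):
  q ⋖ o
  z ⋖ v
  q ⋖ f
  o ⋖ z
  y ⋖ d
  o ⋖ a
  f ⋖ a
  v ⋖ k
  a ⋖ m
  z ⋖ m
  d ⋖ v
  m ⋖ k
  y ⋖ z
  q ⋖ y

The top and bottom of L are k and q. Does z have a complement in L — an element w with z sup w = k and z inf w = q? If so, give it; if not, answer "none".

For every candidate w, either z ∨ w ≠ k or z ∧ w ≠ q; no complement exists.

none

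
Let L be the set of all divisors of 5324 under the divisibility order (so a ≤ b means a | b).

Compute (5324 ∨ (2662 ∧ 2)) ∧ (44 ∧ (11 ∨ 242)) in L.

22

2662 ∧ 2 = 2
5324 ∨ 2 = 5324
11 ∨ 242 = 242
44 ∧ 242 = 22
5324 ∧ 22 = 22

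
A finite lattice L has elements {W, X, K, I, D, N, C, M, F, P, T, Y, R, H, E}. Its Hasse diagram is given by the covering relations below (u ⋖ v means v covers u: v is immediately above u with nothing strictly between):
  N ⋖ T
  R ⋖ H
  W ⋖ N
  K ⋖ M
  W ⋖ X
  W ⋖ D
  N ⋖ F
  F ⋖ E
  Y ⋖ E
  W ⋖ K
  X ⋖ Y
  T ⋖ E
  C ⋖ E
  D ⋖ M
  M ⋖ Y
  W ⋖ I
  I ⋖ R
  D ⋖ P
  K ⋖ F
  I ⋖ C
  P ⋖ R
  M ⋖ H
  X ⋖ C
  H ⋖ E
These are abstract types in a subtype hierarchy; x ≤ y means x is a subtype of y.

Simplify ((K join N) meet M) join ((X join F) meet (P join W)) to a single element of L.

K ∨ N = F
F ∧ M = K
X ∨ F = E
P ∨ W = P
E ∧ P = P
K ∨ P = H

H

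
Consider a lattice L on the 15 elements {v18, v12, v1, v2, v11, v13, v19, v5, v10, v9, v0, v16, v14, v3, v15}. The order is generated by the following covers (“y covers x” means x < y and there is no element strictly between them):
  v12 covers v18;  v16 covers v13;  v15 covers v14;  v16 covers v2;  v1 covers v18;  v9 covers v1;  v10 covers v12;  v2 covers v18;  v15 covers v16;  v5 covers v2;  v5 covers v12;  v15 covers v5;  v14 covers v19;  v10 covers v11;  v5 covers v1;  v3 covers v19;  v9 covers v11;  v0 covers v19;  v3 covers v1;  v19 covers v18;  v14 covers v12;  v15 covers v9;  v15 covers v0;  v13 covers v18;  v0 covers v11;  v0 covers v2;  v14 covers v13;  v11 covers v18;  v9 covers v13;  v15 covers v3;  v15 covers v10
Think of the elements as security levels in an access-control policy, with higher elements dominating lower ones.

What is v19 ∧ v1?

v18

Common lower bounds of {v19, v1}: v18.
The greatest among these is v18.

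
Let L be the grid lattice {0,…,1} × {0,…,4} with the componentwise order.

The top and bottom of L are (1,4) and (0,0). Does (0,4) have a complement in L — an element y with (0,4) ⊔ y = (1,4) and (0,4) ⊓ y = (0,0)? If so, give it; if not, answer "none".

Need y with (0,4) ∨ y = (1,4) and (0,4) ∧ y = (0,0).
Checking each element gives: (1,0).

(1,0)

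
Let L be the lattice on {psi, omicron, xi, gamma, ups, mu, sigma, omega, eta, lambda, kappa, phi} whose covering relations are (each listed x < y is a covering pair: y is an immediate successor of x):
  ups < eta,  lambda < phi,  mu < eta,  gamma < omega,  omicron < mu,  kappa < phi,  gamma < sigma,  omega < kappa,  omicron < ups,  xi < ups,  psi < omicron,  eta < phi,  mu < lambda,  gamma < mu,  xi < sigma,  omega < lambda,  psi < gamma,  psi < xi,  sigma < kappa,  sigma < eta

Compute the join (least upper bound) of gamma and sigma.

sigma

Common upper bounds of {gamma, sigma}: eta, kappa, phi, sigma.
The least among these is sigma.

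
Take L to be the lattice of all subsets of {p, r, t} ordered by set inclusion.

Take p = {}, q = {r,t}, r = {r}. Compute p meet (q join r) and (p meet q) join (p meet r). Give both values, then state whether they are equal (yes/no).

{}; {}; yes

q join r = {r,t}, so p meet (q join r) = {} meet {r,t} = {}.
p meet q = {} and p meet r = {}, so (p meet q) join (p meet r) = {} join {} = {}.
Equal: yes.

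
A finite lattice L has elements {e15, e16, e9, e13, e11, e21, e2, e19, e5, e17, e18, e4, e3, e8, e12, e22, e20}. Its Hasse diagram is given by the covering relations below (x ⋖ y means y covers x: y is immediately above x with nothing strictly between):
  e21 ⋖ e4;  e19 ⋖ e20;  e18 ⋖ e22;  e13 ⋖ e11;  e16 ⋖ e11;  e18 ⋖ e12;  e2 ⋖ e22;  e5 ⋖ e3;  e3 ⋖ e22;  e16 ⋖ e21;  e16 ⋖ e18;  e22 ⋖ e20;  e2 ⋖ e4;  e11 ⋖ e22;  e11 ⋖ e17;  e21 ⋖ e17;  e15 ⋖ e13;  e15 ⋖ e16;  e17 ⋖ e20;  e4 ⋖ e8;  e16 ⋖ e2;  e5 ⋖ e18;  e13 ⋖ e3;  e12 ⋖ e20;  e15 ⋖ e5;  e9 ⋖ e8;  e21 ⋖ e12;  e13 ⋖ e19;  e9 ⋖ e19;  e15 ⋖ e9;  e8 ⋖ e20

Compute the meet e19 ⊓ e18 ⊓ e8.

e15

Common lower bounds of {e19, e18, e8}: e15.
The greatest among these is e15.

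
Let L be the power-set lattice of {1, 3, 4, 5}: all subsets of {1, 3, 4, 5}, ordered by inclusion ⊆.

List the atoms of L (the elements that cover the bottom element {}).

The atoms are exactly the elements that cover {}: {1}, {3}, {4}, {5}.

{1}, {3}, {4}, {5}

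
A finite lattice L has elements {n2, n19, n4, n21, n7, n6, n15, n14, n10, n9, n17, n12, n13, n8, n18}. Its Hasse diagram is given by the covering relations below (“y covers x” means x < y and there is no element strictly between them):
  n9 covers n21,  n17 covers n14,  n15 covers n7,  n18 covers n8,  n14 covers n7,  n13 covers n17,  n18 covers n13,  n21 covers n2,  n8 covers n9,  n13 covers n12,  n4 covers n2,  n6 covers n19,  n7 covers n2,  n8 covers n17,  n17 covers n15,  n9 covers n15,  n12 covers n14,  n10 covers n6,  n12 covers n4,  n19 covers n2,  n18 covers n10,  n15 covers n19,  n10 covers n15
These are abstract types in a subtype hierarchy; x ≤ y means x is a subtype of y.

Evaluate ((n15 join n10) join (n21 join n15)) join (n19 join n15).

n18

n15 ∨ n10 = n10
n21 ∨ n15 = n9
n10 ∨ n9 = n18
n19 ∨ n15 = n15
n18 ∨ n15 = n18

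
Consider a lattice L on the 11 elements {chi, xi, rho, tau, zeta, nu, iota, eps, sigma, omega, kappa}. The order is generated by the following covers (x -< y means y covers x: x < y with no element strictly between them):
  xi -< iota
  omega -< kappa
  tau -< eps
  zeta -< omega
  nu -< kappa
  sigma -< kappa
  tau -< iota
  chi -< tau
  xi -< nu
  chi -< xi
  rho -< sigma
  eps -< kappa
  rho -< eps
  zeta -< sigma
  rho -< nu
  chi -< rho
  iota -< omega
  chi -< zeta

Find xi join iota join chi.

Common upper bounds of {xi, iota, chi}: iota, kappa, omega.
The least among these is iota.

iota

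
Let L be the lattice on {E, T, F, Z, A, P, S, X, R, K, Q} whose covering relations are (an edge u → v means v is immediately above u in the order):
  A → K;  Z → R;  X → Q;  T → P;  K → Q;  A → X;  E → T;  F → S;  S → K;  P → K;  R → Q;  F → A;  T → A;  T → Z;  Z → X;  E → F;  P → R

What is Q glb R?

Common lower bounds of {Q, R}: E, P, R, T, Z.
The greatest among these is R.

R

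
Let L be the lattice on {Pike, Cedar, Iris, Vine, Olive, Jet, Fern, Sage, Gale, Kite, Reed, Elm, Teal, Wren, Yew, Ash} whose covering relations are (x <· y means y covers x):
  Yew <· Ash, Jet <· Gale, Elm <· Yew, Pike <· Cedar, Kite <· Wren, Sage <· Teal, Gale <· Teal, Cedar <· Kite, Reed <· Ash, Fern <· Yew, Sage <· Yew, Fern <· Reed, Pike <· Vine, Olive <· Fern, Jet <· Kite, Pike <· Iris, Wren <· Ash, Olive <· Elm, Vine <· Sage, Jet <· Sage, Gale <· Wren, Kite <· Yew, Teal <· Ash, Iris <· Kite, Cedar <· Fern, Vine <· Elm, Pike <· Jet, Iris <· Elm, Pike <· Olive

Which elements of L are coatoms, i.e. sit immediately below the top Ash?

The coatoms are exactly the elements covered by Ash: Reed, Teal, Wren, Yew.

Reed, Teal, Wren, Yew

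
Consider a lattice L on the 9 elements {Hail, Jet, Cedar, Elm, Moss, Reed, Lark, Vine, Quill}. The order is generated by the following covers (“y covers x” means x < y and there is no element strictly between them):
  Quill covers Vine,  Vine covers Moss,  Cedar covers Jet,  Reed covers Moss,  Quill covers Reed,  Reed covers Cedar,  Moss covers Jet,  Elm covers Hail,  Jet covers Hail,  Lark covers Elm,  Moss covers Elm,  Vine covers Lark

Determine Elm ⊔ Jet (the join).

Moss

Common upper bounds of {Elm, Jet}: Moss, Quill, Reed, Vine.
The least among these is Moss.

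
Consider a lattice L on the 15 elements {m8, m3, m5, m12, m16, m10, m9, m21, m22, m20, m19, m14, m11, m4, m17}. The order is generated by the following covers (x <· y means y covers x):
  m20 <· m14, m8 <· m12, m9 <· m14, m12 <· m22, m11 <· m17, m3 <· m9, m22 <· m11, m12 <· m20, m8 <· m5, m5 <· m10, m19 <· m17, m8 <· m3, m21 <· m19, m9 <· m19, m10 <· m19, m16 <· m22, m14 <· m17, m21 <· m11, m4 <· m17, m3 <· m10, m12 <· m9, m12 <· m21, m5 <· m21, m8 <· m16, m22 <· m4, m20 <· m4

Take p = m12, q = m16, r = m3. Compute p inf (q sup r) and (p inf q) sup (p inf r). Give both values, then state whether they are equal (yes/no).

m12; m8; no

q sup r = m17, so p inf (q sup r) = m12 inf m17 = m12.
p inf q = m8 and p inf r = m8, so (p inf q) sup (p inf r) = m8 sup m8 = m8.
Equal: no.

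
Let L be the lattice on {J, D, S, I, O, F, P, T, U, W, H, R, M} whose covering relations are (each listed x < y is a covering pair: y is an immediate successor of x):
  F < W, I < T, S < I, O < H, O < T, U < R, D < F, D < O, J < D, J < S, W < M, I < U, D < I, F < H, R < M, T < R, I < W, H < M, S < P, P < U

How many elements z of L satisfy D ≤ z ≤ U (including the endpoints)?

3

The interval [D, U] = {D, I, U}, which has 3 elements.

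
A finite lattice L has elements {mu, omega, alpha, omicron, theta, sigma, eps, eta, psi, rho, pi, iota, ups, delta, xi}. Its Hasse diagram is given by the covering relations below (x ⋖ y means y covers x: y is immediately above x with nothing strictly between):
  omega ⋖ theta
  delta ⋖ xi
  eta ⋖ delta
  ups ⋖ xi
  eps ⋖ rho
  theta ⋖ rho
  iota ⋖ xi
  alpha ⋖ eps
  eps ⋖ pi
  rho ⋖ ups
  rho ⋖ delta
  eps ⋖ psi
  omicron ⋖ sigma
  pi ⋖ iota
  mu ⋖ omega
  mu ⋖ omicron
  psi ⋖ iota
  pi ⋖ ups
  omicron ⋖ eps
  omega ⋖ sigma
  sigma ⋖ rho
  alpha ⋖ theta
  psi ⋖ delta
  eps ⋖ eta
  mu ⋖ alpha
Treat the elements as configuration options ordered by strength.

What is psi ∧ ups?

eps

Common lower bounds of {psi, ups}: alpha, eps, mu, omicron.
The greatest among these is eps.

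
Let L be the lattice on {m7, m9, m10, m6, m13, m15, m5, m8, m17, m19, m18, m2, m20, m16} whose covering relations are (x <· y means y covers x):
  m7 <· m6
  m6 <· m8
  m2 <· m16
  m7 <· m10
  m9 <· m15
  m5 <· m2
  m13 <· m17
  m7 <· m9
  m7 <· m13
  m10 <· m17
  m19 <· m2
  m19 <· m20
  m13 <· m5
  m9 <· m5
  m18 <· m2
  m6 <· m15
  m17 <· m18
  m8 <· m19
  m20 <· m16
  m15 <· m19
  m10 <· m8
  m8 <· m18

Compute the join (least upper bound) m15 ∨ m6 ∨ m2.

Common upper bounds of {m15, m6, m2}: m16, m2.
The least among these is m2.

m2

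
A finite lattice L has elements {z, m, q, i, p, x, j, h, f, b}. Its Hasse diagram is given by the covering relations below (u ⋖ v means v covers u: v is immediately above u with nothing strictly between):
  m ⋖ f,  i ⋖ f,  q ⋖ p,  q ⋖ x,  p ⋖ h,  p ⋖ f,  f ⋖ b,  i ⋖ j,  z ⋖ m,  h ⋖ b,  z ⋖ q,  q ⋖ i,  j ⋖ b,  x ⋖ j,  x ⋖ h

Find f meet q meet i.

q

Common lower bounds of {f, q, i}: q, z.
The greatest among these is q.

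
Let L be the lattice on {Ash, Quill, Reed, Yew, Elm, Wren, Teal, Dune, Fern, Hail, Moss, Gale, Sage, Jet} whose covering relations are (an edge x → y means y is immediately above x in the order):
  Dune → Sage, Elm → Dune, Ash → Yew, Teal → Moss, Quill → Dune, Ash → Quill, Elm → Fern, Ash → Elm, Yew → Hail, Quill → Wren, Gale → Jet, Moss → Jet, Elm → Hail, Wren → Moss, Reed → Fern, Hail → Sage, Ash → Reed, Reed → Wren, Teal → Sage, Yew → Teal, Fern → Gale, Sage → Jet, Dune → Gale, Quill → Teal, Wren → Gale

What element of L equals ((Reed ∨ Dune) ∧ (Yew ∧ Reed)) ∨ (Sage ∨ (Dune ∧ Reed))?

Reed ∨ Dune = Gale
Yew ∧ Reed = Ash
Gale ∧ Ash = Ash
Dune ∧ Reed = Ash
Sage ∨ Ash = Sage
Ash ∨ Sage = Sage

Sage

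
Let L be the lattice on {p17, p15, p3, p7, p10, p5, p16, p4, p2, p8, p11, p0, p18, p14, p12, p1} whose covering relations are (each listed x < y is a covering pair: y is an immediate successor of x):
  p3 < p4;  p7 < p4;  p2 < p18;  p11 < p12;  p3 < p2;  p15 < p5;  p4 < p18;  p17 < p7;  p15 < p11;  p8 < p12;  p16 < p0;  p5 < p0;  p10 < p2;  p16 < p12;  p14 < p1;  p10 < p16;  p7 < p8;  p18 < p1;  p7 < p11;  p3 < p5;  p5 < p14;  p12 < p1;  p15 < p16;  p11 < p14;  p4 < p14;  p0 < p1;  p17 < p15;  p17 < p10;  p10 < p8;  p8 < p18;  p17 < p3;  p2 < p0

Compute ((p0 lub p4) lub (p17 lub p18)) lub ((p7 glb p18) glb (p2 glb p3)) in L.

p0 ∨ p4 = p1
p17 ∨ p18 = p18
p1 ∨ p18 = p1
p7 ∧ p18 = p7
p2 ∧ p3 = p3
p7 ∧ p3 = p17
p1 ∨ p17 = p1

p1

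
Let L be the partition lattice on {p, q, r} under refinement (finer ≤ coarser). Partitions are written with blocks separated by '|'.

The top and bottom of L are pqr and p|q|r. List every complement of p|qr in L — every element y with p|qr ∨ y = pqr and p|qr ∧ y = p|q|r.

pq|r, pr|q

Need y with p|qr ∨ y = pqr and p|qr ∧ y = p|q|r.
Checking each element gives: pq|r, pr|q.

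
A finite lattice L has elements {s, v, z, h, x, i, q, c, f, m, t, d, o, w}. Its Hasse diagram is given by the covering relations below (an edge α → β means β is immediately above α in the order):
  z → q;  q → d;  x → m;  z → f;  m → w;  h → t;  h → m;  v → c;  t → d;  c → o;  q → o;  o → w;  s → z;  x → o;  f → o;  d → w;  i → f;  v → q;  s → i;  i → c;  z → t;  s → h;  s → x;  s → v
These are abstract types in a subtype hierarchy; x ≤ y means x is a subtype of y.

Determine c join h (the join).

Common upper bounds of {c, h}: w.
The least among these is w.

w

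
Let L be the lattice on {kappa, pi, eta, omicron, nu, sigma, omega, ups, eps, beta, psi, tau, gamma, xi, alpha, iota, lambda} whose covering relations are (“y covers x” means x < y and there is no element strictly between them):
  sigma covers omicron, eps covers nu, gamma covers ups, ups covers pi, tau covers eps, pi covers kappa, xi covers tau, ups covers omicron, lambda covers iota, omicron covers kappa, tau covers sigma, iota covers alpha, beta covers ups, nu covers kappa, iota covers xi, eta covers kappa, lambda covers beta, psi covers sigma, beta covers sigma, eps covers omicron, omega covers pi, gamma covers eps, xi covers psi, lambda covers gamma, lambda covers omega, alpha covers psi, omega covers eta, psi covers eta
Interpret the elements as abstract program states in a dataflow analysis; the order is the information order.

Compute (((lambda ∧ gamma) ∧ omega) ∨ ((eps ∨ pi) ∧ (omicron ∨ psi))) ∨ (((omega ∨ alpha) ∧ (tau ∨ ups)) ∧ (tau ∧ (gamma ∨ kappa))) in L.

lambda ∧ gamma = gamma
gamma ∧ omega = pi
eps ∨ pi = gamma
omicron ∨ psi = psi
gamma ∧ psi = omicron
pi ∨ omicron = ups
omega ∨ alpha = lambda
tau ∨ ups = lambda
lambda ∧ lambda = lambda
gamma ∨ kappa = gamma
tau ∧ gamma = eps
lambda ∧ eps = eps
ups ∨ eps = gamma

gamma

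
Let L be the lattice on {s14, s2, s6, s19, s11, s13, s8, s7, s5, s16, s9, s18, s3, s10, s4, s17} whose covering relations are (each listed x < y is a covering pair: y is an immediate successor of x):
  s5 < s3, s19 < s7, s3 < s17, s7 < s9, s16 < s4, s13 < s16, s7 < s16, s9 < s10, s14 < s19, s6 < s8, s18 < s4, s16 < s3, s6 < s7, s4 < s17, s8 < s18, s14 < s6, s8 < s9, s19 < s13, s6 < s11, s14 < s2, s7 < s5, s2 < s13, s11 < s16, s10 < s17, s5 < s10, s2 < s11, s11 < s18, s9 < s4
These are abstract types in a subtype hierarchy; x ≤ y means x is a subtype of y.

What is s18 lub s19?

Common upper bounds of {s18, s19}: s17, s4.
The least among these is s4.

s4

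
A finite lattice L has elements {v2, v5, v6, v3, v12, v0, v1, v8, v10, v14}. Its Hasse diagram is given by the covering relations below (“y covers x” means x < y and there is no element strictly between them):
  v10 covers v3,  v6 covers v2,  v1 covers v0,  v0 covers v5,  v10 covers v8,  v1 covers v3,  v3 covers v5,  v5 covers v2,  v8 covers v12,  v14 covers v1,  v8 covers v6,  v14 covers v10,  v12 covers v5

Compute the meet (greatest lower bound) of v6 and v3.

v2

Common lower bounds of {v6, v3}: v2.
The greatest among these is v2.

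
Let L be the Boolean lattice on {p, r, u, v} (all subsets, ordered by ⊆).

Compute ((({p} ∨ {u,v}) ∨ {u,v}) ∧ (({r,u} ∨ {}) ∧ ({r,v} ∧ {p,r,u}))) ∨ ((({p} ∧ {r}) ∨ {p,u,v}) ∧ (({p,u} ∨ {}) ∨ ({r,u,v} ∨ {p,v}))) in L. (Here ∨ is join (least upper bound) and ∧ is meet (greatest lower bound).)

{p,u,v}

{p} ∨ {u,v} = {p,u,v}
{p,u,v} ∨ {u,v} = {p,u,v}
{r,u} ∨ {} = {r,u}
{r,v} ∧ {p,r,u} = {r}
{r,u} ∧ {r} = {r}
{p,u,v} ∧ {r} = {}
{p} ∧ {r} = {}
{} ∨ {p,u,v} = {p,u,v}
{p,u} ∨ {} = {p,u}
{r,u,v} ∨ {p,v} = {p,r,u,v}
{p,u} ∨ {p,r,u,v} = {p,r,u,v}
{p,u,v} ∧ {p,r,u,v} = {p,u,v}
{} ∨ {p,u,v} = {p,u,v}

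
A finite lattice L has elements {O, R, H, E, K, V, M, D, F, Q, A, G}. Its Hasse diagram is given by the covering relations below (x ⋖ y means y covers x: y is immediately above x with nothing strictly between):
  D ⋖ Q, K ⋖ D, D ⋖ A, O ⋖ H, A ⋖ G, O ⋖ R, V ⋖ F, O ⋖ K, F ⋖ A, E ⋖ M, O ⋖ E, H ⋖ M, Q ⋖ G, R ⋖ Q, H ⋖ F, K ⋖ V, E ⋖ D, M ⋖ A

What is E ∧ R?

O

Common lower bounds of {E, R}: O.
The greatest among these is O.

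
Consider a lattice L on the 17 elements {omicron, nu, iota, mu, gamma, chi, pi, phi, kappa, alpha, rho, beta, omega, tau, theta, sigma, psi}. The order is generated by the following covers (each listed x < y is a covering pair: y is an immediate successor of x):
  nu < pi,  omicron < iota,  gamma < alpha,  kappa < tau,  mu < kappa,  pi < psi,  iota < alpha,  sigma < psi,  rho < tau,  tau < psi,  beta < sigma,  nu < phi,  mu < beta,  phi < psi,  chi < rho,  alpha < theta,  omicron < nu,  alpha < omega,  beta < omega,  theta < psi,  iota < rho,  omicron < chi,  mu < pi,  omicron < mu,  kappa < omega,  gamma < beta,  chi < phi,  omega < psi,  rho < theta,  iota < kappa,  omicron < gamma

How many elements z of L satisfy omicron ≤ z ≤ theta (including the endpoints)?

7

The interval [omicron, theta] = {alpha, chi, gamma, iota, omicron, rho, theta}, which has 7 elements.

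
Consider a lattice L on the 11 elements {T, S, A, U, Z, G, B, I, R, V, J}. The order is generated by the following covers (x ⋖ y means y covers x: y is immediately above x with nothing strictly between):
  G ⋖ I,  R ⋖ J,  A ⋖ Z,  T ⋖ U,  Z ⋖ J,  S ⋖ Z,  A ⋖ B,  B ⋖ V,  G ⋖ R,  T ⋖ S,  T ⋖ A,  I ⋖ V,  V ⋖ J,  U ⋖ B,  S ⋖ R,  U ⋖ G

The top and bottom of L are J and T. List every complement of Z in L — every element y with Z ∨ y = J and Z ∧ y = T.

G, I, U

Need y with Z ∨ y = J and Z ∧ y = T.
Checking each element gives: G, I, U.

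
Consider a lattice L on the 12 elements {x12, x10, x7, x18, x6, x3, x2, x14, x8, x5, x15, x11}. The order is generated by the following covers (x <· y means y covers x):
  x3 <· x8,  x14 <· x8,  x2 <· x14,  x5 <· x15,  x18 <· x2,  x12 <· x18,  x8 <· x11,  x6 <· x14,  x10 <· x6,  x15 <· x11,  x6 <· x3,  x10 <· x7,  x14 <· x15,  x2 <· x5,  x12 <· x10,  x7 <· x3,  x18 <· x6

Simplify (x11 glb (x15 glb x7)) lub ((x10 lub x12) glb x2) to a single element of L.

x15 ∧ x7 = x10
x11 ∧ x10 = x10
x10 ∨ x12 = x10
x10 ∧ x2 = x12
x10 ∨ x12 = x10

x10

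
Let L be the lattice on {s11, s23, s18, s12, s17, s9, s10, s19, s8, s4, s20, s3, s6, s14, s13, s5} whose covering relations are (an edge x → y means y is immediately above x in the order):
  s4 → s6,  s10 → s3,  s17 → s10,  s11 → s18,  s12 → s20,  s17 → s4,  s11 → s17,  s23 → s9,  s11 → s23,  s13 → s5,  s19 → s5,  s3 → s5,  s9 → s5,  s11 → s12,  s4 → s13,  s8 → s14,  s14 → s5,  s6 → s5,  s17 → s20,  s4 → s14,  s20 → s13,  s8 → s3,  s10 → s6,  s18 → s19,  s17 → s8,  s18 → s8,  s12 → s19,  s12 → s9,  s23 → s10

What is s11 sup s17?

s17

Common upper bounds of {s11, s17}: s10, s13, s14, s17, s20, s3, s4, s5, s6, s8.
The least among these is s17.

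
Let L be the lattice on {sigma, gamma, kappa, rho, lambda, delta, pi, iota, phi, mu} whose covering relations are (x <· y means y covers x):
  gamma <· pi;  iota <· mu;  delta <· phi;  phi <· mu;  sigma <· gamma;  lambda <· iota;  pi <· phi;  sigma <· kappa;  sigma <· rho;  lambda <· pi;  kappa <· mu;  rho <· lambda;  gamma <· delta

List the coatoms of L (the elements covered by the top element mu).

The coatoms are exactly the elements covered by mu: iota, kappa, phi.

iota, kappa, phi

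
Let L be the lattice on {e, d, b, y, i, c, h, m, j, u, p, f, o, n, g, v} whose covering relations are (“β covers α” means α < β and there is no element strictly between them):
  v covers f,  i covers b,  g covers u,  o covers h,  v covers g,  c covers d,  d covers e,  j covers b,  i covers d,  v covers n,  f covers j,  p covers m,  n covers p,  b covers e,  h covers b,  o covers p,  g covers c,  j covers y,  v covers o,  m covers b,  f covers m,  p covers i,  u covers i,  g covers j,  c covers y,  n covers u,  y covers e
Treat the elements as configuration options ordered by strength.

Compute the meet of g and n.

Common lower bounds of {g, n}: b, d, e, i, u.
The greatest among these is u.

u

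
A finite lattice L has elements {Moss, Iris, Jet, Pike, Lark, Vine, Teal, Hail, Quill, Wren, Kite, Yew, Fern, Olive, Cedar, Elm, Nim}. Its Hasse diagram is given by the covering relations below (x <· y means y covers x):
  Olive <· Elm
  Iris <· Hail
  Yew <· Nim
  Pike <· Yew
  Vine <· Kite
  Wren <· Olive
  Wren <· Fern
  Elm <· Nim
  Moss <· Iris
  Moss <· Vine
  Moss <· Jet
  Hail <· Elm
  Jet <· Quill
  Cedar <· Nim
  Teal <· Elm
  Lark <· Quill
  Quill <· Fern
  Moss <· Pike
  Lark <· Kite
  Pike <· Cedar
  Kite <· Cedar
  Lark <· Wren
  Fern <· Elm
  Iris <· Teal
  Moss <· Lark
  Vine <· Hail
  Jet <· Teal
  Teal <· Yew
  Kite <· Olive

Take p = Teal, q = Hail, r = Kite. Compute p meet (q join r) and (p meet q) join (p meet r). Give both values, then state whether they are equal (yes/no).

q join r = Elm, so p meet (q join r) = Teal meet Elm = Teal.
p meet q = Iris and p meet r = Moss, so (p meet q) join (p meet r) = Iris join Moss = Iris.
Equal: no.

Teal; Iris; no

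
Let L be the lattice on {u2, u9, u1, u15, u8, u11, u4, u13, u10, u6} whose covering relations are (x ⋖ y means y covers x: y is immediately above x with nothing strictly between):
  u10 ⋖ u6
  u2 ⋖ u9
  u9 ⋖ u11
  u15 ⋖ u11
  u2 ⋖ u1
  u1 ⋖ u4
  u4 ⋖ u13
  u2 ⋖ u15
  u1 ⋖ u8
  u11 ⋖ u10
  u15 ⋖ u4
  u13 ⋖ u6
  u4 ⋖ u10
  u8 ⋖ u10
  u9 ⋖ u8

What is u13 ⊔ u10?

u6

Common upper bounds of {u13, u10}: u6.
The least among these is u6.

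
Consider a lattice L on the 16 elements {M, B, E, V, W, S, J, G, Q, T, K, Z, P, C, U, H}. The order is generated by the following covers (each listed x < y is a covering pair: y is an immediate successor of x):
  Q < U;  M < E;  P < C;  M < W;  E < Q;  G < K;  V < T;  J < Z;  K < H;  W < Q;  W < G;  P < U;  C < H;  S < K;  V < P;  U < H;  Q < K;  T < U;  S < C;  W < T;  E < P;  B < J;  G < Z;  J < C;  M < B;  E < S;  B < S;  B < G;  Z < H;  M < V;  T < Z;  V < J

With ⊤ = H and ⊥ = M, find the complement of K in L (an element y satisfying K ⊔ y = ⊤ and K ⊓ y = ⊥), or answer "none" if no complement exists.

V

Need y with K ∨ y = H and K ∧ y = M.
Checking each element gives: V.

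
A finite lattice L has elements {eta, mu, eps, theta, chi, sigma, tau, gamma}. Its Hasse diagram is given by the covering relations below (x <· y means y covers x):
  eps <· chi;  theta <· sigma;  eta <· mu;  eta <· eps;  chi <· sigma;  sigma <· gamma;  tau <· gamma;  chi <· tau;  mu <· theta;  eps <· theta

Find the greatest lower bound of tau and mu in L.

eta

Common lower bounds of {tau, mu}: eta.
The greatest among these is eta.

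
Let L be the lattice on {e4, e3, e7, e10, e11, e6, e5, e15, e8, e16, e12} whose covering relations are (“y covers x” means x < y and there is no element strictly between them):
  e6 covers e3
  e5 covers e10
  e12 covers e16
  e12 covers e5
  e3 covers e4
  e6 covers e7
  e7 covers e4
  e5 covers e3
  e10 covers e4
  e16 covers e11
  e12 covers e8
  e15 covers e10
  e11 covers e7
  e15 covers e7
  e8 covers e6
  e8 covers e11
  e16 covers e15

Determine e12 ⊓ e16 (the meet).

e16

Common lower bounds of {e12, e16}: e10, e11, e15, e16, e4, e7.
The greatest among these is e16.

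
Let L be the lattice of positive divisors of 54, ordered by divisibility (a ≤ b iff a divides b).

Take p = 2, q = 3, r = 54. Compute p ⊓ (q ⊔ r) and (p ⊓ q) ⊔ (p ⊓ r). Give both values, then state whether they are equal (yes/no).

2; 2; yes

q ⊔ r = 54, so p ⊓ (q ⊔ r) = 2 ⊓ 54 = 2.
p ⊓ q = 1 and p ⊓ r = 2, so (p ⊓ q) ⊔ (p ⊓ r) = 1 ⊔ 2 = 2.
Equal: yes.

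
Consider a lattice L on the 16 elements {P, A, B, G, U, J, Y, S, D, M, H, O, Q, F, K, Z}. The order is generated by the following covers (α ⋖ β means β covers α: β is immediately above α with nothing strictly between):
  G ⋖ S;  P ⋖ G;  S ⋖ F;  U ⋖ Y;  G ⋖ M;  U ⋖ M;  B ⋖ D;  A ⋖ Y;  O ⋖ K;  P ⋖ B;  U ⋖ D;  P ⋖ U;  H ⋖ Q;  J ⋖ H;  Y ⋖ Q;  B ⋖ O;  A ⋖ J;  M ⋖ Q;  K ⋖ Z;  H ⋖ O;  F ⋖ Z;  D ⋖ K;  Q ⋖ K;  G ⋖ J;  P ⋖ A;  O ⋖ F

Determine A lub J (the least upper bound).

Common upper bounds of {A, J}: F, H, J, K, O, Q, Z.
The least among these is J.

J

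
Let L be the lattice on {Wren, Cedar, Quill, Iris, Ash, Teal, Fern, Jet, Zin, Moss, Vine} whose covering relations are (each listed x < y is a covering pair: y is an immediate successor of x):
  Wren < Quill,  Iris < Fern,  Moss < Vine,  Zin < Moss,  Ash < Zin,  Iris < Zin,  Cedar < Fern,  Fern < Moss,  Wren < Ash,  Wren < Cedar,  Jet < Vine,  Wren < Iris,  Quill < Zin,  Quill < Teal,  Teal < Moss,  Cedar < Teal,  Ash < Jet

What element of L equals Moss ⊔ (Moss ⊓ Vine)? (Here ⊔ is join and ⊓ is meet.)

Moss ∧ Vine = Moss
Moss ∨ Moss = Moss

Moss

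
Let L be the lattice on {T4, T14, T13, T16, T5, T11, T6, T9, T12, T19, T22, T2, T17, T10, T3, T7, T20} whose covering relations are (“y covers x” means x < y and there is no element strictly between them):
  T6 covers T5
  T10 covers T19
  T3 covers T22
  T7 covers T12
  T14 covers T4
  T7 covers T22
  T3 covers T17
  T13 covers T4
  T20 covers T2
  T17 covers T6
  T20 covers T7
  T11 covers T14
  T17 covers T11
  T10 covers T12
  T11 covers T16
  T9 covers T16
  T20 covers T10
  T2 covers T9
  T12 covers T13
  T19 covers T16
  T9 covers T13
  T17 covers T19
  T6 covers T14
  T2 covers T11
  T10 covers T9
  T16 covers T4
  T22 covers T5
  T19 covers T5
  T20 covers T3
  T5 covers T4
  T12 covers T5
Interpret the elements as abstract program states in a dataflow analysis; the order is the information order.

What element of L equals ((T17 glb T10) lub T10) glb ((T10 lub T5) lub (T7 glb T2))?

T17 ∧ T10 = T19
T19 ∨ T10 = T10
T10 ∨ T5 = T10
T7 ∧ T2 = T13
T10 ∨ T13 = T10
T10 ∧ T10 = T10

T10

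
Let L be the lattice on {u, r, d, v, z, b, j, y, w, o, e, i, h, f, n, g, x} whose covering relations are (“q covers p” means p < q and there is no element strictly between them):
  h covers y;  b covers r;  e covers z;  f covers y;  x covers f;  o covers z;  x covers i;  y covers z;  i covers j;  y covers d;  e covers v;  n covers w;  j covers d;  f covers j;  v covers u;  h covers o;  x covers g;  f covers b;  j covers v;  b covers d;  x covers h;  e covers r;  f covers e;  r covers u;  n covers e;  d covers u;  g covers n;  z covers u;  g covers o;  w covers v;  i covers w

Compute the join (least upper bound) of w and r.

Common upper bounds of {w, r}: g, n, x.
The least among these is n.

n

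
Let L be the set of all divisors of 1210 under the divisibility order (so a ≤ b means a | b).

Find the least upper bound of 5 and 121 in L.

In the divisibility order, the join is the least common multiple: lcm(5, 121) = 605.

605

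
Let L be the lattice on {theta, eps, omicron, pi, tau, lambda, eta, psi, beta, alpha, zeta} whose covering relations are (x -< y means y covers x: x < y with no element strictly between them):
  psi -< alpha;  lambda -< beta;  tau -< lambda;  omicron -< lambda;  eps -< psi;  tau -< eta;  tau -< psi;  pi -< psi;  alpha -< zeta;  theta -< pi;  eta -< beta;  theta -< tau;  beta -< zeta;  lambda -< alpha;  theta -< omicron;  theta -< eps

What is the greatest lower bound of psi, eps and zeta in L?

eps

Common lower bounds of {psi, eps, zeta}: eps, theta.
The greatest among these is eps.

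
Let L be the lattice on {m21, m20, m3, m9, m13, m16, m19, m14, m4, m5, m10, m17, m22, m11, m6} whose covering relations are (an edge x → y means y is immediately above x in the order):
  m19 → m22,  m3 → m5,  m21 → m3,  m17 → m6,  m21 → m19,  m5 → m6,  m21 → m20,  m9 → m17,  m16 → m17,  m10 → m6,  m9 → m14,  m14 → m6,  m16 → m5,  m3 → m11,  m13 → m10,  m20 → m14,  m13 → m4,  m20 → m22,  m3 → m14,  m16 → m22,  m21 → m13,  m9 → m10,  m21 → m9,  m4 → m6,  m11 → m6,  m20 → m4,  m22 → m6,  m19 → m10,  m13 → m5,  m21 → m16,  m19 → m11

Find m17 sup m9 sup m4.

m6

Common upper bounds of {m17, m9, m4}: m6.
The least among these is m6.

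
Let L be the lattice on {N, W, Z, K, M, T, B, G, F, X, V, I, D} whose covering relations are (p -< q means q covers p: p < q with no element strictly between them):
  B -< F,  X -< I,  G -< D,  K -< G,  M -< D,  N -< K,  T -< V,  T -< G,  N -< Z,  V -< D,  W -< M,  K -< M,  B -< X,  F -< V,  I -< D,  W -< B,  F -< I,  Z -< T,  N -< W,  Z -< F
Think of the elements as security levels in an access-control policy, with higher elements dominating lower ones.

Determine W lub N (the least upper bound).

W

Common upper bounds of {W, N}: B, D, F, I, M, V, W, X.
The least among these is W.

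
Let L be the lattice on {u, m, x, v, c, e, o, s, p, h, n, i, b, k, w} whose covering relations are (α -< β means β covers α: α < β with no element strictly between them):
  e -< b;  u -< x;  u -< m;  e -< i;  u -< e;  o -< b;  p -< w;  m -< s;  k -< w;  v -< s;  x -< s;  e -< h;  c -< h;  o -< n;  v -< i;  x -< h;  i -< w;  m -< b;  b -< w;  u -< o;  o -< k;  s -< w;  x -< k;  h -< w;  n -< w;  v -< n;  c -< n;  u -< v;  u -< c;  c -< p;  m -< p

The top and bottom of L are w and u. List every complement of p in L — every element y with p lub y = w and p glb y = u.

Need y with p ∨ y = w and p ∧ y = u.
Checking each element gives: e, i, k, o, v, x.

e, i, k, o, v, x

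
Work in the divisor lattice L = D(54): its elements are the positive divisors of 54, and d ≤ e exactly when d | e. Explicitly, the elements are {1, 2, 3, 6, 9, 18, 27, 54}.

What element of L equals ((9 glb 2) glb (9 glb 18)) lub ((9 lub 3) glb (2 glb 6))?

9 ∧ 2 = 1
9 ∧ 18 = 9
1 ∧ 9 = 1
9 ∨ 3 = 9
2 ∧ 6 = 2
9 ∧ 2 = 1
1 ∨ 1 = 1

1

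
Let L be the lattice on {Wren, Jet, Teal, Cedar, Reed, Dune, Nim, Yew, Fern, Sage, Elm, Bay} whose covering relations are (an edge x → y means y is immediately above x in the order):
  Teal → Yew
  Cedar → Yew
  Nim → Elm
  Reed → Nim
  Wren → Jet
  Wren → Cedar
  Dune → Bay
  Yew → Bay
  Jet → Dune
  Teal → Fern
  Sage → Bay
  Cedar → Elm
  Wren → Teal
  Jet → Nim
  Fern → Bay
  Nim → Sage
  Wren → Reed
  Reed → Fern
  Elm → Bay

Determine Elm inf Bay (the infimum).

Elm

Common lower bounds of {Elm, Bay}: Cedar, Elm, Jet, Nim, Reed, Wren.
The greatest among these is Elm.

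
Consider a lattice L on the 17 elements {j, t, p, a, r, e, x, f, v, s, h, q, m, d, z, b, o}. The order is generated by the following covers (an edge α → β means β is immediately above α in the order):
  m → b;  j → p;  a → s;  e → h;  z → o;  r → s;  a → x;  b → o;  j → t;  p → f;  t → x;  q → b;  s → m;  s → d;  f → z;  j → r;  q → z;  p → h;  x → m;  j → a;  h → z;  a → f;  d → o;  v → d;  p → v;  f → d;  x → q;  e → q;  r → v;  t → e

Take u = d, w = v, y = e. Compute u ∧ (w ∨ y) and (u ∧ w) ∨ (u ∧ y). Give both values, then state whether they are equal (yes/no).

w ∨ y = o, so u ∧ (w ∨ y) = d ∧ o = d.
u ∧ w = v and u ∧ y = j, so (u ∧ w) ∨ (u ∧ y) = v ∨ j = v.
Equal: no.

d; v; no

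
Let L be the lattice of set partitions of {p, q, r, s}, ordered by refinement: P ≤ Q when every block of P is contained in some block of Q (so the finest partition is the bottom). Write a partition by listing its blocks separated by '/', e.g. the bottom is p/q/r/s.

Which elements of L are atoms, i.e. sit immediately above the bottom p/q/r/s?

The atoms are exactly the elements that cover p/q/r/s: p/q/rs, p/qr/s, p/qs/r, pq/r/s, pr/q/s, ps/q/r.

p/q/rs, p/qr/s, p/qs/r, pq/r/s, pr/q/s, ps/q/r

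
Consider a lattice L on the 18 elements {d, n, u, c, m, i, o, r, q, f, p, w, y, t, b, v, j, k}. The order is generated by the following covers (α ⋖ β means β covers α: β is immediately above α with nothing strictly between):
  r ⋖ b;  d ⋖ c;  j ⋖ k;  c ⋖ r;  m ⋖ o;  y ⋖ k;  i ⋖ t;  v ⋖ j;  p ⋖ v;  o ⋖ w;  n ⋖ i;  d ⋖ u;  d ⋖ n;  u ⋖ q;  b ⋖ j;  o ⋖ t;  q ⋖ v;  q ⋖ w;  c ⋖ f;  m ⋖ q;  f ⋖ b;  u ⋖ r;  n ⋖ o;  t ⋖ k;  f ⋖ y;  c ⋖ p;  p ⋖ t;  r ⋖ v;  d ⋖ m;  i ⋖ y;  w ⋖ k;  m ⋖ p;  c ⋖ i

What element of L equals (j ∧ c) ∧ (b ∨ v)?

j ∧ c = c
b ∨ v = j
c ∧ j = c

c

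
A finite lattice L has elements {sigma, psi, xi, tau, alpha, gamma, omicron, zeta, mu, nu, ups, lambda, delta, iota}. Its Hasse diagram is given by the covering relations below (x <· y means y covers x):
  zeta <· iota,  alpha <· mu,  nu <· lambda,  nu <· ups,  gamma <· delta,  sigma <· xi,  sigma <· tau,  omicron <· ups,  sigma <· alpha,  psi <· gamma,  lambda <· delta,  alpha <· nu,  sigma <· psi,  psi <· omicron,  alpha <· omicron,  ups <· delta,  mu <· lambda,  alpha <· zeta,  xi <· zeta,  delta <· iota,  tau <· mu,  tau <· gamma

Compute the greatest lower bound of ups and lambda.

Common lower bounds of {ups, lambda}: alpha, nu, sigma.
The greatest among these is nu.

nu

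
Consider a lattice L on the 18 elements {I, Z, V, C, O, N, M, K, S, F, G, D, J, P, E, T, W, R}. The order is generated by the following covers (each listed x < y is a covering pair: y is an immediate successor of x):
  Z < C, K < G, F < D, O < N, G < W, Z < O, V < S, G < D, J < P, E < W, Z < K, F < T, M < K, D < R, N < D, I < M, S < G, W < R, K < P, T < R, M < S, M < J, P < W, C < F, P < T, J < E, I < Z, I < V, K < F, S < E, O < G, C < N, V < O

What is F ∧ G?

K

Common lower bounds of {F, G}: I, K, M, Z.
The greatest among these is K.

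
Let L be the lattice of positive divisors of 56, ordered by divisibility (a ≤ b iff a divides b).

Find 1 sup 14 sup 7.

Common upper bounds of {1, 14, 7}: 14, 28, 56.
The least among these is 14.

14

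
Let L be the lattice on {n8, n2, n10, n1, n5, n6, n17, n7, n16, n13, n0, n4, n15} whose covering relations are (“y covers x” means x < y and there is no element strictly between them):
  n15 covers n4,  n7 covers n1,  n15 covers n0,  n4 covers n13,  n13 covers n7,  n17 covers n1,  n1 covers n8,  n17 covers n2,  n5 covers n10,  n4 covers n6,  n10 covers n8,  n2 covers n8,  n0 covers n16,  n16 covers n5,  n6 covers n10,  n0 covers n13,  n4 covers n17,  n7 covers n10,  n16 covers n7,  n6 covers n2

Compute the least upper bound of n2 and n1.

n17

Common upper bounds of {n2, n1}: n15, n17, n4.
The least among these is n17.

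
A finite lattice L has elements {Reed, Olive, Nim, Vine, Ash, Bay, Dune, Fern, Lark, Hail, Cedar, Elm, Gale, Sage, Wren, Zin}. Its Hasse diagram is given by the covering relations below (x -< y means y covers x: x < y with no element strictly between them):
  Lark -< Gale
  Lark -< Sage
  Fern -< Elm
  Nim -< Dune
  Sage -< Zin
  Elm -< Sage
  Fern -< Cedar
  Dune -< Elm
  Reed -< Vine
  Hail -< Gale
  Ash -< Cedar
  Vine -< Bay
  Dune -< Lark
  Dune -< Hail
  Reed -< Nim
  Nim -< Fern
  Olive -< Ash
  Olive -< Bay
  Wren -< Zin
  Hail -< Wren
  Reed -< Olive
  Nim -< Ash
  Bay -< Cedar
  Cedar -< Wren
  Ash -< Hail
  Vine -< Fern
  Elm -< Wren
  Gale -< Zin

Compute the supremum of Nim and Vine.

Common upper bounds of {Nim, Vine}: Cedar, Elm, Fern, Sage, Wren, Zin.
The least among these is Fern.

Fern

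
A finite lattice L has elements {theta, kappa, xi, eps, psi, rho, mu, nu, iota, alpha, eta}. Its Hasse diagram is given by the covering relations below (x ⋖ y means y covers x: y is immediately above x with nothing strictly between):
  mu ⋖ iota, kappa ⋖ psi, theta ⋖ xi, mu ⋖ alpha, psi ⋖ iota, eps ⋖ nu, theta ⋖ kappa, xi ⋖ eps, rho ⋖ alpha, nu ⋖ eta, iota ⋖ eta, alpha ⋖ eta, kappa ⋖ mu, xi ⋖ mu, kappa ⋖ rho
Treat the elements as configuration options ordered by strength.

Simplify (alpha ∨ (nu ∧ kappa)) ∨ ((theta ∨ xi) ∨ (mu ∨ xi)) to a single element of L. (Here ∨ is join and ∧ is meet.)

nu ∧ kappa = theta
alpha ∨ theta = alpha
theta ∨ xi = xi
mu ∨ xi = mu
xi ∨ mu = mu
alpha ∨ mu = alpha

alpha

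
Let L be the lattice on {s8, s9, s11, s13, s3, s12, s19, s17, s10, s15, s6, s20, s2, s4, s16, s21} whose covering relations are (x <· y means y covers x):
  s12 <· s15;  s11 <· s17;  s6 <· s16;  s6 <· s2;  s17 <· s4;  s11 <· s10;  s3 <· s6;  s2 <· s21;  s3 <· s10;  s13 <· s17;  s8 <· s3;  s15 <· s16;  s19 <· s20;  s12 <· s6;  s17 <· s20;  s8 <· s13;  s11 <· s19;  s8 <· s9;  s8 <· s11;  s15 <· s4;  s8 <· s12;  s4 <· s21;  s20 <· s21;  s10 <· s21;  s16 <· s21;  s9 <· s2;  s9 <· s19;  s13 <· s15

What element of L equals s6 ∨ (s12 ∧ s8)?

s6

s12 ∧ s8 = s8
s6 ∨ s8 = s6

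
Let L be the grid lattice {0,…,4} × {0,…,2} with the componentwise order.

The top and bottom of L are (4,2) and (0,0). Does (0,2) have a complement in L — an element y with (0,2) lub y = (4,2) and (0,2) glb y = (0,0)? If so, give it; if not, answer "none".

Need y with (0,2) ∨ y = (4,2) and (0,2) ∧ y = (0,0).
Checking each element gives: (4,0).

(4,0)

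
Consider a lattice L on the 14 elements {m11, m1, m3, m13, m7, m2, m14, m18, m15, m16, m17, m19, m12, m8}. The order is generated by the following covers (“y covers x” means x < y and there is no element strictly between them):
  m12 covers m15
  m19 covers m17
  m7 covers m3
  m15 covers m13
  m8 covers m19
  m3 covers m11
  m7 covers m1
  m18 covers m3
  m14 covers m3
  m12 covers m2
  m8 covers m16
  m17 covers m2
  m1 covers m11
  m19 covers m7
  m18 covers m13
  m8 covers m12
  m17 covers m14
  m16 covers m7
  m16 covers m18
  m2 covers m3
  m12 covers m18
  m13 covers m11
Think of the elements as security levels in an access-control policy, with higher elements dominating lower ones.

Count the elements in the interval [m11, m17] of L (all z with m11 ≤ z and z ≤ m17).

5

The interval [m11, m17] = {m11, m14, m17, m2, m3}, which has 5 elements.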